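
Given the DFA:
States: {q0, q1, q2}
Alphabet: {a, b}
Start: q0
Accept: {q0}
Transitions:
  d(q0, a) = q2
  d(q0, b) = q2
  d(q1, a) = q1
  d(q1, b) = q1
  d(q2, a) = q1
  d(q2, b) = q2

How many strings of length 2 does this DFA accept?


Enumerating all length-2 strings:
  "aa" -> q1 [reject]
  "ab" -> q2 [reject]
  "ba" -> q1 [reject]
  "bb" -> q2 [reject]

0 out of 4


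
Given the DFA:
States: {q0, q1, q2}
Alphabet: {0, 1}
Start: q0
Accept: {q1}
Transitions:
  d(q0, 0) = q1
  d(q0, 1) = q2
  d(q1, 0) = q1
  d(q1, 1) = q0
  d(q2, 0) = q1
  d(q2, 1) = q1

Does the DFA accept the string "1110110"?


Trace: q0 -> q2 -> q1 -> q0 -> q1 -> q0 -> q2 -> q1
Final state: q1
Accept states: {q1}

Yes, accepted (final state q1 is an accept state)


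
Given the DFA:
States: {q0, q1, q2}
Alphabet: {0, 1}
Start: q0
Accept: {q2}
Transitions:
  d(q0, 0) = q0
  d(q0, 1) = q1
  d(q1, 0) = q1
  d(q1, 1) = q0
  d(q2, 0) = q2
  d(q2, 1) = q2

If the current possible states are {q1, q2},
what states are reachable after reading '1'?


Apply transition on '1' from each current state:
  d(q1, 1) = q0
  d(q2, 1) = q2

{q0, q2}


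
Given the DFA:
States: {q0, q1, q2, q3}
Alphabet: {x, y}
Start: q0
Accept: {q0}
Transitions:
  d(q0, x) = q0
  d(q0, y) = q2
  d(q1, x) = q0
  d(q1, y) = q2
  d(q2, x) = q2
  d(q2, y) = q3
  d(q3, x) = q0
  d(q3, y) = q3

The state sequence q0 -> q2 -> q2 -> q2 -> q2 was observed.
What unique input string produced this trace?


Trace back each transition to find the symbol:
  q0 --[y]--> q2
  q2 --[x]--> q2
  q2 --[x]--> q2
  q2 --[x]--> q2

"yxxx"


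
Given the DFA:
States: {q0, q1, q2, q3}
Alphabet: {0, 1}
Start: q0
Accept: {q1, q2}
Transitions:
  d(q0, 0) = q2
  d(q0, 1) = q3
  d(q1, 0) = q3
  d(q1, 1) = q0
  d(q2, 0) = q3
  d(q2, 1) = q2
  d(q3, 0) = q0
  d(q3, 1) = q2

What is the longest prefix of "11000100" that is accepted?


Run the DFA, marking each prefix where the state is accepting:
  "" -> q0 [reject]
  "1" -> q3 [reject]
  "11" -> q2 [accept]
  "110" -> q3 [reject]
  "1100" -> q0 [reject]
  "11000" -> q2 [accept]
  "110001" -> q2 [accept]
  "1100010" -> q3 [reject]
  "11000100" -> q0 [reject]

"110001"


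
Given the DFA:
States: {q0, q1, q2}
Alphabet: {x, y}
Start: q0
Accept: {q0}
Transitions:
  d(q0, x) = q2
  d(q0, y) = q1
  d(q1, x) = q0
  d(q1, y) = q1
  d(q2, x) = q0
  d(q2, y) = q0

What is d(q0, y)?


Looking up transition d(q0, y)

q1


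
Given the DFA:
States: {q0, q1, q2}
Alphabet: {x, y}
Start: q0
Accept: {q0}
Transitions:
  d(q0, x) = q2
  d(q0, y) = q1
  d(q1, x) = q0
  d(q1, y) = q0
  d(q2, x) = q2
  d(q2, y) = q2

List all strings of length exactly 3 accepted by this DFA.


All strings of length 3: 8 total
Accepted: 0

None


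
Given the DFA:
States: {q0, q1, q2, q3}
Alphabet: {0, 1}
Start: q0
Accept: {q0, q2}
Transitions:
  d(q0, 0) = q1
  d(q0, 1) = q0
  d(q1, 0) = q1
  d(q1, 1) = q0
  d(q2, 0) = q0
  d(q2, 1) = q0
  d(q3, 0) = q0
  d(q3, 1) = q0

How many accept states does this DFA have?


Accept states listed: {q0, q2}
Counting: q0(1) q2(2)

2


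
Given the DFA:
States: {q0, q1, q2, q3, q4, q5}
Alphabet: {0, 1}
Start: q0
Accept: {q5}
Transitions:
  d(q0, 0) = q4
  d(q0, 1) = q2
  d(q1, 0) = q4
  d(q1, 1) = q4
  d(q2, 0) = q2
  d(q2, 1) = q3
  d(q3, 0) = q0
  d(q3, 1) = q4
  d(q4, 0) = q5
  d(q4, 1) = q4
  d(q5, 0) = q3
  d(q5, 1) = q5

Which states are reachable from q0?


BFS from q0:
  layer 0: {q0}
  layer 1: {q2, q4}
  layer 2: {q3, q5}

{q0, q2, q3, q4, q5}


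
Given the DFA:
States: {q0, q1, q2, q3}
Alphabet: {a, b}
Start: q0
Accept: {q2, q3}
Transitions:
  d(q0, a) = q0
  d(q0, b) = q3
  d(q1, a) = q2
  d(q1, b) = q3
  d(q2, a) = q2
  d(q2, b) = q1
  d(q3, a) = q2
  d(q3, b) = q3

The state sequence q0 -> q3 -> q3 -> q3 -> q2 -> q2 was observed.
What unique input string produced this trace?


Trace back each transition to find the symbol:
  q0 --[b]--> q3
  q3 --[b]--> q3
  q3 --[b]--> q3
  q3 --[a]--> q2
  q2 --[a]--> q2

"bbbaa"


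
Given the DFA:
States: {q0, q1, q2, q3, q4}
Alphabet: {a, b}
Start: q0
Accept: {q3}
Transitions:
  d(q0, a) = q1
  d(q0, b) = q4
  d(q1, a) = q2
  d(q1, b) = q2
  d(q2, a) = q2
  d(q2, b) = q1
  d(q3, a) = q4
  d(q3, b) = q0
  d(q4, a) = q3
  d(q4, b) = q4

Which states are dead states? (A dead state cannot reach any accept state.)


Forward reachability from each state:
  q0 -> reaches accept state q3 (live)
  q1 -> reaches {q1, q2}, no accept state (dead)
  q2 -> reaches {q1, q2}, no accept state (dead)
  q3 -> reaches accept state q3 (live)
  q4 -> reaches accept state q3 (live)

{q1, q2}


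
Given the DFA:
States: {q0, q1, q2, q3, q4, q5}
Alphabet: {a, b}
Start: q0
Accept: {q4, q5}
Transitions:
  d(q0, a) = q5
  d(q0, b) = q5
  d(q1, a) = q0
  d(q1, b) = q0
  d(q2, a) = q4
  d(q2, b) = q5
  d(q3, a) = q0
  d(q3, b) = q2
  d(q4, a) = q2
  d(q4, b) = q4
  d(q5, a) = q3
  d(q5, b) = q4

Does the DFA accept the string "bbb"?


Trace: q0 -> q5 -> q4 -> q4
Final state: q4
Accept states: {q4, q5}

Yes, accepted (final state q4 is an accept state)


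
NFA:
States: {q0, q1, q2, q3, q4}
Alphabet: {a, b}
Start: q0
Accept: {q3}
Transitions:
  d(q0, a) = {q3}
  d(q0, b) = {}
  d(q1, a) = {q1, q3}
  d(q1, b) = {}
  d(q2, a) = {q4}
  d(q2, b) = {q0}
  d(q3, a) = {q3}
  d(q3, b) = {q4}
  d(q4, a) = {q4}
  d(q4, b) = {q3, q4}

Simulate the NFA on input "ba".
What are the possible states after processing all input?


Start: {q0}
  --b--> {}
  --a--> {}

{} (empty set, no valid transitions)


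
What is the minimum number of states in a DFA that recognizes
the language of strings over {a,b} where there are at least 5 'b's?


States: count = 0, 1, ..., 4, and a final '>= 5' state.
Total: 5 + 1 = 6. Accept = '>= 5' state.

6


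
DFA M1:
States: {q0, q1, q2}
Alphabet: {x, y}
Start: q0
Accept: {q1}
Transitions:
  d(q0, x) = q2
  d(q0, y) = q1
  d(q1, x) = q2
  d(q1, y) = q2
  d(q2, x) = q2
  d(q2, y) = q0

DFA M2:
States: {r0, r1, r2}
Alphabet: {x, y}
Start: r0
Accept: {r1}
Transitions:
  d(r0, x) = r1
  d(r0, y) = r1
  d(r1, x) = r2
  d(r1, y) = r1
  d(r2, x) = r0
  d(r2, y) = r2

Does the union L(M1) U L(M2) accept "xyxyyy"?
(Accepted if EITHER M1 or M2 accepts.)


M1: final=q2 accepted=False
M2: final=r2 accepted=False

No, union rejects (neither accepts)


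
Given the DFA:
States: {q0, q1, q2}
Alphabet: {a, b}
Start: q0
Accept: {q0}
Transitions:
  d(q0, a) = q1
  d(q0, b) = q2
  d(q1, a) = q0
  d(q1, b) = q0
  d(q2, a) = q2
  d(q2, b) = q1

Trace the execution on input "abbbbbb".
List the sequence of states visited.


Input: abbbbbb
d(q0, a) = q1
d(q1, b) = q0
d(q0, b) = q2
d(q2, b) = q1
d(q1, b) = q0
d(q0, b) = q2
d(q2, b) = q1


q0 -> q1 -> q0 -> q2 -> q1 -> q0 -> q2 -> q1


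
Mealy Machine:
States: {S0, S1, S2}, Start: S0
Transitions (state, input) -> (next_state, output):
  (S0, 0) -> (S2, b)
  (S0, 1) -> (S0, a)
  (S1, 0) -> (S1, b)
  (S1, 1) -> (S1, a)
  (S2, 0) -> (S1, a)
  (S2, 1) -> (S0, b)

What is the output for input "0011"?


Step-by-step:
  (S0, 0) -> (S2, b)
  (S2, 0) -> (S1, a)
  (S1, 1) -> (S1, a)
  (S1, 1) -> (S1, a)

"baaa"


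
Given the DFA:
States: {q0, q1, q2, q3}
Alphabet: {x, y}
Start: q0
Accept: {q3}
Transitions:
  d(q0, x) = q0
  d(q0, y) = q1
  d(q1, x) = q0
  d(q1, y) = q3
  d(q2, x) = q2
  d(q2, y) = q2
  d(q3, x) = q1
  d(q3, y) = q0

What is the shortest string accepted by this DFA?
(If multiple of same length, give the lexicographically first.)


BFS by string length (lex-first path to each state shown):
  len 0: q0<-""
  len 1: q0<-"x", q1<-"y"
  len 2: q0<-"xx", q1<-"xy", q3<-"yy"
Found accept state at length 2.

"yy"


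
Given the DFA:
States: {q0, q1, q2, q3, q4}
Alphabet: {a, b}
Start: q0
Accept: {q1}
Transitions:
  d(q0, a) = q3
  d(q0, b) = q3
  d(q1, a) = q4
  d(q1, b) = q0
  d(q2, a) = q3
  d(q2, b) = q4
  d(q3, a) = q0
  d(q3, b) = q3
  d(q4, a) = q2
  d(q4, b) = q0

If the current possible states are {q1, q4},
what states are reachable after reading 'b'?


Apply transition on 'b' from each current state:
  d(q1, b) = q0
  d(q4, b) = q0

{q0}


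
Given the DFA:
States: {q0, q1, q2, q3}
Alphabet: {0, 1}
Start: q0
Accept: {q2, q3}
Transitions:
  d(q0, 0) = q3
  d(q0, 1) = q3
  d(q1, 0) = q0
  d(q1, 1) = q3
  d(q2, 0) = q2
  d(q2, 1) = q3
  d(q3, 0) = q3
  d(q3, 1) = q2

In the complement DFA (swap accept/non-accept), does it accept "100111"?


Trace: q0 -> q3 -> q3 -> q3 -> q2 -> q3 -> q2
Final: q2
Original accept: {q2, q3}
Complement: q2 is in original accept

No, complement rejects (original accepts)


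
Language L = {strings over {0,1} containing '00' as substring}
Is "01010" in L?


'00' does not occur

No, "01010" is not in L


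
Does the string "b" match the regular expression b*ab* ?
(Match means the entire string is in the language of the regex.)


|string| = 1; first = 'b'; last = 'b'

No, "b" does not match b*ab*


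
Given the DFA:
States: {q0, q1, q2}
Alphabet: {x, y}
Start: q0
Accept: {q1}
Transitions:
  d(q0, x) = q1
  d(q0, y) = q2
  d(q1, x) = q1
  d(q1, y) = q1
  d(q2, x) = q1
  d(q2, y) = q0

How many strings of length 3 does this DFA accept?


Enumerating all length-3 strings:
  "xxx" -> q1 [accept]
  "xxy" -> q1 [accept]
  "xyx" -> q1 [accept]
  "xyy" -> q1 [accept]
  "yxx" -> q1 [accept]
  "yxy" -> q1 [accept]
  "yyx" -> q1 [accept]
  "yyy" -> q2 [reject]

7 out of 8


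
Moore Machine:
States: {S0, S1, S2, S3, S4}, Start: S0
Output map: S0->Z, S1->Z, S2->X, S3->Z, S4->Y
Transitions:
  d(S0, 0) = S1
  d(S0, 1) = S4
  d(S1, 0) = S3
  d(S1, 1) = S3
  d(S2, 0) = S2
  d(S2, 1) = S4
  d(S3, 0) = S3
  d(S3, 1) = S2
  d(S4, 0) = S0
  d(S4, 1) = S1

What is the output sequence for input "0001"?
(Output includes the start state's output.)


Start: S0 (output Z)
  --0--> S1 (output Z)
  --0--> S3 (output Z)
  --0--> S3 (output Z)
  --1--> S2 (output X)

"ZZZZX"


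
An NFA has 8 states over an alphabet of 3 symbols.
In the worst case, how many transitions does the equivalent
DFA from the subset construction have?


Subset construction: one DFA state per subset of NFA states = 2^8 = 256 states.
Each DFA state has 3 outgoing transitions: 256 * 3 = 768

768


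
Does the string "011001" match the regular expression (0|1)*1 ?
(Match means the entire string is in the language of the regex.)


|string| = 6; first = '0'; last = '1'

Yes, "011001" matches (0|1)*1


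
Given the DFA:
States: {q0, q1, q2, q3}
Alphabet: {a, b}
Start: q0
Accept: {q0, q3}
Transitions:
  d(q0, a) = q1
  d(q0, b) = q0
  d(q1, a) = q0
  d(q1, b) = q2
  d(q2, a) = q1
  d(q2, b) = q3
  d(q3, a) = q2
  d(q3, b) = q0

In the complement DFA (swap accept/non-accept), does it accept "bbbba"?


Trace: q0 -> q0 -> q0 -> q0 -> q0 -> q1
Final: q1
Original accept: {q0, q3}
Complement: q1 is not in original accept

Yes, complement accepts (original rejects)


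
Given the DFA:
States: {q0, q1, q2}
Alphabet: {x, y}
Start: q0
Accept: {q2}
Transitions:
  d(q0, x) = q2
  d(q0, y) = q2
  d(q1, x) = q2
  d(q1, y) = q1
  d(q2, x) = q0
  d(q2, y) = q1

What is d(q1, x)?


Looking up transition d(q1, x)

q2


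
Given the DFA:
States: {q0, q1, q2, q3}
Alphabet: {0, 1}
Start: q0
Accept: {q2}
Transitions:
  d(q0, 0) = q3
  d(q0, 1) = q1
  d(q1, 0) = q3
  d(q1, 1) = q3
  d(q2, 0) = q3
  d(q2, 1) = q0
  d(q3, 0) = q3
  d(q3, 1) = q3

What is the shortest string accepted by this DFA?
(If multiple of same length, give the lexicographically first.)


BFS by string length (lex-first path to each state shown):
  len 0: q0<-""
  len 1: q1<-"1", q3<-"0"
  len 2: q3<-"00"
  len 3: q3<-"000"
  len 4: q3<-"0000"
  len 5: q3<-"00000"
  len 6: q3<-"000000"
  len 7: q3<-"0000000"
  len 8: q3<-"00000000"

No string accepted (empty language)


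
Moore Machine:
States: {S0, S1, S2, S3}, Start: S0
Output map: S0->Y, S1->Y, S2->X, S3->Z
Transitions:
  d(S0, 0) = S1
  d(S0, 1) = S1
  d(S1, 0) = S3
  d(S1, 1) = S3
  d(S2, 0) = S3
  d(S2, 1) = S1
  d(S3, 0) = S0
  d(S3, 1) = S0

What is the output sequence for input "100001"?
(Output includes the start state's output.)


Start: S0 (output Y)
  --1--> S1 (output Y)
  --0--> S3 (output Z)
  --0--> S0 (output Y)
  --0--> S1 (output Y)
  --0--> S3 (output Z)
  --1--> S0 (output Y)

"YYZYYZY"


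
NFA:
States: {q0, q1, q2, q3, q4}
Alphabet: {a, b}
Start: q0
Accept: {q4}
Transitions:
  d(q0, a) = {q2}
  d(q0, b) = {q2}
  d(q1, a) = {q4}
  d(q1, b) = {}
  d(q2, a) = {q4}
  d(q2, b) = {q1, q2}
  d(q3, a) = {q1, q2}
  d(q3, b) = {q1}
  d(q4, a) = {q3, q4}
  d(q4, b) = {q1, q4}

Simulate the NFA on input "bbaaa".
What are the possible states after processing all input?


Start: {q0}
  --b--> {q2}
  --b--> {q1, q2}
  --a--> {q4}
  --a--> {q3, q4}
  --a--> {q1, q2, q3, q4}

{q1, q2, q3, q4}


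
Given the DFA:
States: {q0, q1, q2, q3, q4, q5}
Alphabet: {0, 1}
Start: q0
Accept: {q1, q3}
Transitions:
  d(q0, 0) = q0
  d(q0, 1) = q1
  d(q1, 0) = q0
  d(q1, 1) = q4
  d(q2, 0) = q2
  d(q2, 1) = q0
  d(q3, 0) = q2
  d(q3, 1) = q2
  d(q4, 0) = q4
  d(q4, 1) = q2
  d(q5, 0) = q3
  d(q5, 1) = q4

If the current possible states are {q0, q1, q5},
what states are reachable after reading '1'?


Apply transition on '1' from each current state:
  d(q0, 1) = q1
  d(q1, 1) = q4
  d(q5, 1) = q4

{q1, q4}


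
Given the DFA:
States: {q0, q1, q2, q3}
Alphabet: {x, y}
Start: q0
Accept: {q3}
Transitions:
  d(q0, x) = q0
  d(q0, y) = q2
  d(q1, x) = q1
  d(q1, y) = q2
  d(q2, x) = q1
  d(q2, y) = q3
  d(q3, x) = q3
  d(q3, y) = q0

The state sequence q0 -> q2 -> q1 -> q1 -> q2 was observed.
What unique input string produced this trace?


Trace back each transition to find the symbol:
  q0 --[y]--> q2
  q2 --[x]--> q1
  q1 --[x]--> q1
  q1 --[y]--> q2

"yxxy"


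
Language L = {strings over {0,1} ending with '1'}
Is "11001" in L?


last symbol = '1'

Yes, "11001" is in L


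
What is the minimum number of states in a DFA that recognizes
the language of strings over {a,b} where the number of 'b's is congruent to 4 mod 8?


States track (count of 'b') mod 8.
Need 8 states: one per remainder 0..7; accept = remainder 4.

8


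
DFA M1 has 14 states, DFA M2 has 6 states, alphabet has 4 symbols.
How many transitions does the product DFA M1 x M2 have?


Product DFA has 14 * 6 = 84 states.
Each has 4 transitions: 84 * 4 = 336

336


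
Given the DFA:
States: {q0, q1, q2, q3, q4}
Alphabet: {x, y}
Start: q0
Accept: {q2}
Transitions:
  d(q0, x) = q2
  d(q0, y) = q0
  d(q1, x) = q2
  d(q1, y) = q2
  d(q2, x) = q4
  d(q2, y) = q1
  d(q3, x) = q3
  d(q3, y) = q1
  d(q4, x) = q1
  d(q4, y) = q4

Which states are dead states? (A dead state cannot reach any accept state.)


Forward reachability from each state:
  q0 -> reaches accept state q2 (live)
  q1 -> reaches accept state q2 (live)
  q2 -> reaches accept state q2 (live)
  q3 -> reaches accept state q2 (live)
  q4 -> reaches accept state q2 (live)

None (all states can reach an accept state)


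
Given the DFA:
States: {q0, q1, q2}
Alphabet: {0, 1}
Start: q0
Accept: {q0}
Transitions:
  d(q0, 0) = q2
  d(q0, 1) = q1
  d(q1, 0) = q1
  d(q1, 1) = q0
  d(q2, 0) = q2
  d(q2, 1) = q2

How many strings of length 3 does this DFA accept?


Enumerating all length-3 strings:
  "000" -> q2 [reject]
  "001" -> q2 [reject]
  "010" -> q2 [reject]
  "011" -> q2 [reject]
  "100" -> q1 [reject]
  "101" -> q0 [accept]
  "110" -> q2 [reject]
  "111" -> q1 [reject]

1 out of 8


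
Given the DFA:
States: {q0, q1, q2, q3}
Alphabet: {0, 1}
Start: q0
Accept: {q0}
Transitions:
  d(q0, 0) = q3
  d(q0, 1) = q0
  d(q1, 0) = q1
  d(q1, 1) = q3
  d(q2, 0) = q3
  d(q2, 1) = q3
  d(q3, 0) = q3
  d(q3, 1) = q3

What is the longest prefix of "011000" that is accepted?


Run the DFA, marking each prefix where the state is accepting:
  "" -> q0 [accept]
  "0" -> q3 [reject]
  "01" -> q3 [reject]
  "011" -> q3 [reject]
  "0110" -> q3 [reject]
  "01100" -> q3 [reject]
  "011000" -> q3 [reject]

""


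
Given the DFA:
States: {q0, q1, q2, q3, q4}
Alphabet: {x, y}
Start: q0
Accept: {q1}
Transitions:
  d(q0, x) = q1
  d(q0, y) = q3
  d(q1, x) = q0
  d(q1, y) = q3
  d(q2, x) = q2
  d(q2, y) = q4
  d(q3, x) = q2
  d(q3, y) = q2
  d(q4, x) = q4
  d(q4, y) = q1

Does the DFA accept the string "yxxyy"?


Trace: q0 -> q3 -> q2 -> q2 -> q4 -> q1
Final state: q1
Accept states: {q1}

Yes, accepted (final state q1 is an accept state)


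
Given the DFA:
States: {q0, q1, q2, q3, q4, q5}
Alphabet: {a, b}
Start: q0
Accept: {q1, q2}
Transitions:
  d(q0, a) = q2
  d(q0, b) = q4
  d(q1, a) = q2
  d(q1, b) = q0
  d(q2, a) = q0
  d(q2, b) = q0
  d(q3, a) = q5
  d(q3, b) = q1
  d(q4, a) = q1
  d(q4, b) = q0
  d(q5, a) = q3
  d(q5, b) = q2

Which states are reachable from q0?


BFS from q0:
  layer 0: {q0}
  layer 1: {q2, q4}
  layer 2: {q1}

{q0, q1, q2, q4}


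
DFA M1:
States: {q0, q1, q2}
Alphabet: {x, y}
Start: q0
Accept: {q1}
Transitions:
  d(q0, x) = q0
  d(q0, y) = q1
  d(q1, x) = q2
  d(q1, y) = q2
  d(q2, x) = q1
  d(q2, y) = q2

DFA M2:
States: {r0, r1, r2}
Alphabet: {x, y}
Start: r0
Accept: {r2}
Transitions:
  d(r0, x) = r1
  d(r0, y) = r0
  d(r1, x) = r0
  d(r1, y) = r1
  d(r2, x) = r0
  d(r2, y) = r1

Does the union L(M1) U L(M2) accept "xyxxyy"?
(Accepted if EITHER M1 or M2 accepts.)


M1: final=q2 accepted=False
M2: final=r1 accepted=False

No, union rejects (neither accepts)


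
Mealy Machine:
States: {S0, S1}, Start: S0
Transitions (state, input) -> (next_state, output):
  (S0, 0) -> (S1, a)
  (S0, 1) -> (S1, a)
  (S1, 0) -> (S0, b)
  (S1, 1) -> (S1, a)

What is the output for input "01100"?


Step-by-step:
  (S0, 0) -> (S1, a)
  (S1, 1) -> (S1, a)
  (S1, 1) -> (S1, a)
  (S1, 0) -> (S0, b)
  (S0, 0) -> (S1, a)

"aaaba"


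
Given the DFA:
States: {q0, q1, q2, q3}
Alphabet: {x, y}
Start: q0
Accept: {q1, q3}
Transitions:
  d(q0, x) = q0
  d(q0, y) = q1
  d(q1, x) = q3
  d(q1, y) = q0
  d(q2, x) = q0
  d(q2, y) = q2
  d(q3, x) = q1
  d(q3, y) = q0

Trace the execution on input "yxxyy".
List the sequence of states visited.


Input: yxxyy
d(q0, y) = q1
d(q1, x) = q3
d(q3, x) = q1
d(q1, y) = q0
d(q0, y) = q1


q0 -> q1 -> q3 -> q1 -> q0 -> q1


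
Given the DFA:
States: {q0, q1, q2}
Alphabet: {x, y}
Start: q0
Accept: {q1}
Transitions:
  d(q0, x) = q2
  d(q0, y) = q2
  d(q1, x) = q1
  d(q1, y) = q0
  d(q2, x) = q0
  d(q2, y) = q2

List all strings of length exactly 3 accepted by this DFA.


All strings of length 3: 8 total
Accepted: 0

None


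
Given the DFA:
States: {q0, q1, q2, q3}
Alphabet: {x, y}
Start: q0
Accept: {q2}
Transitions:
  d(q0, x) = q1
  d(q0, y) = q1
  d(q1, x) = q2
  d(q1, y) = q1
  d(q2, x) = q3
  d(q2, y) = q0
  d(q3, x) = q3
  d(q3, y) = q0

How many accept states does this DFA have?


Accept states listed: {q2}
Counting: q2(1)

1


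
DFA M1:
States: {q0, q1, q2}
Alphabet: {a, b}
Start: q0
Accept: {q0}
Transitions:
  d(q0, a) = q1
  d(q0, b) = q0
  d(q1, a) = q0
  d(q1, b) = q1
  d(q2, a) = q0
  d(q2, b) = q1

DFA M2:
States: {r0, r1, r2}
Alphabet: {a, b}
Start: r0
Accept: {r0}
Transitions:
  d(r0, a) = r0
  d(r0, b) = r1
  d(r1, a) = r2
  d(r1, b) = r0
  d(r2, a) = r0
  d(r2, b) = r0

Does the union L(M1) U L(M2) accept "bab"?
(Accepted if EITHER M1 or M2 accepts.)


M1: final=q1 accepted=False
M2: final=r0 accepted=True

Yes, union accepts


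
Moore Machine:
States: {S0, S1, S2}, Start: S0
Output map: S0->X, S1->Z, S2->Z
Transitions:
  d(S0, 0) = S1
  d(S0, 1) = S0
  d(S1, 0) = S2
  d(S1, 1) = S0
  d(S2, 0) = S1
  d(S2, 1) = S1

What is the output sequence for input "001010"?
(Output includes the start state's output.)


Start: S0 (output X)
  --0--> S1 (output Z)
  --0--> S2 (output Z)
  --1--> S1 (output Z)
  --0--> S2 (output Z)
  --1--> S1 (output Z)
  --0--> S2 (output Z)

"XZZZZZZ"


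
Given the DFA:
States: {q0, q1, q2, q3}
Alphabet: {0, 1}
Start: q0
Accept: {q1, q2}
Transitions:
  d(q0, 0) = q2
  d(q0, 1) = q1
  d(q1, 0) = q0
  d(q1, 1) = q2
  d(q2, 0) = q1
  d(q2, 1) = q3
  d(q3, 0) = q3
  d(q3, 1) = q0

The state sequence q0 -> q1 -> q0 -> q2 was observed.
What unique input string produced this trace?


Trace back each transition to find the symbol:
  q0 --[1]--> q1
  q1 --[0]--> q0
  q0 --[0]--> q2

"100"


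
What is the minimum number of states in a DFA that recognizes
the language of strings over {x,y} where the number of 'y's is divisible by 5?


States track (count of 'y') mod 5.
Need 5 states: one per remainder 0..4; accept = remainder 0.

5


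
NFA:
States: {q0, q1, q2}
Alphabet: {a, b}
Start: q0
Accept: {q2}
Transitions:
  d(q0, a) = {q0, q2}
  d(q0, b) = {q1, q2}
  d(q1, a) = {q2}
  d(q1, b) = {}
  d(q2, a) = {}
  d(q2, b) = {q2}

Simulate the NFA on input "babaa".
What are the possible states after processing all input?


Start: {q0}
  --b--> {q1, q2}
  --a--> {q2}
  --b--> {q2}
  --a--> {}
  --a--> {}

{} (empty set, no valid transitions)


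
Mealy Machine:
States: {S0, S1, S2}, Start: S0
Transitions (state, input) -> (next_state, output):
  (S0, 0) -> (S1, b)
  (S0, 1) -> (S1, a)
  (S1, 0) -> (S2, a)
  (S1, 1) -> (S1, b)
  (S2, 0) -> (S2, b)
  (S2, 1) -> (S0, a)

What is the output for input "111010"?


Step-by-step:
  (S0, 1) -> (S1, a)
  (S1, 1) -> (S1, b)
  (S1, 1) -> (S1, b)
  (S1, 0) -> (S2, a)
  (S2, 1) -> (S0, a)
  (S0, 0) -> (S1, b)

"abbaab"


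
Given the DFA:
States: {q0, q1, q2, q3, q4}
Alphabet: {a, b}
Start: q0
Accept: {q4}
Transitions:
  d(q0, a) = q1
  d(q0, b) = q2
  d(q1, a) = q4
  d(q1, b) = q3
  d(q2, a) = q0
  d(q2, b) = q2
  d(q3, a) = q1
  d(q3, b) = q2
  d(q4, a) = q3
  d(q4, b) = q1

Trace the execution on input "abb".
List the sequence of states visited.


Input: abb
d(q0, a) = q1
d(q1, b) = q3
d(q3, b) = q2


q0 -> q1 -> q3 -> q2


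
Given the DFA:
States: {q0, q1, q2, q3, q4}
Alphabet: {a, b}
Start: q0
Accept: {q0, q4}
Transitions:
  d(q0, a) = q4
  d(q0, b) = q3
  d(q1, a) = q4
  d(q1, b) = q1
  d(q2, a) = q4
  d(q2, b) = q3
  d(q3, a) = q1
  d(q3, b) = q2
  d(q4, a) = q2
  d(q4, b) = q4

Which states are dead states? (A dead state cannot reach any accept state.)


Forward reachability from each state:
  q0 -> reaches accept state q0 (live)
  q1 -> reaches accept state q4 (live)
  q2 -> reaches accept state q4 (live)
  q3 -> reaches accept state q4 (live)
  q4 -> reaches accept state q4 (live)

None (all states can reach an accept state)


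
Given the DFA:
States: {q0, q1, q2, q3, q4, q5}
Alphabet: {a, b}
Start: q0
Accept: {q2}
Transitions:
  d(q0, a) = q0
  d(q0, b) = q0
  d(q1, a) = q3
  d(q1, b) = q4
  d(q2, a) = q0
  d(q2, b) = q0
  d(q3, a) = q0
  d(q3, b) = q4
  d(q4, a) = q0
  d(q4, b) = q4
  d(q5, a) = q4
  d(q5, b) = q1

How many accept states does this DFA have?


Accept states listed: {q2}
Counting: q2(1)

1


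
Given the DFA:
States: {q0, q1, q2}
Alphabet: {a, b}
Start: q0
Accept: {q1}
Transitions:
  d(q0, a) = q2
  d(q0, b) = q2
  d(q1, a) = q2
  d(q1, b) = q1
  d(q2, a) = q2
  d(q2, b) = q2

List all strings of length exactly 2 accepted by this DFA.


All strings of length 2: 4 total
Accepted: 0

None


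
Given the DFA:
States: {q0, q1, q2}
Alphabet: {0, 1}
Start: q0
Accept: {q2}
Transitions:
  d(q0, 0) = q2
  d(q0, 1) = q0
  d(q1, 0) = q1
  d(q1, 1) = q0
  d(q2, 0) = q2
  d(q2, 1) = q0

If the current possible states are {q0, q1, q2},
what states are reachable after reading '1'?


Apply transition on '1' from each current state:
  d(q0, 1) = q0
  d(q1, 1) = q0
  d(q2, 1) = q0

{q0}


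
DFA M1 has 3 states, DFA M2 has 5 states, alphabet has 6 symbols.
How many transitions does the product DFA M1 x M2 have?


Product DFA has 3 * 5 = 15 states.
Each has 6 transitions: 15 * 6 = 90

90


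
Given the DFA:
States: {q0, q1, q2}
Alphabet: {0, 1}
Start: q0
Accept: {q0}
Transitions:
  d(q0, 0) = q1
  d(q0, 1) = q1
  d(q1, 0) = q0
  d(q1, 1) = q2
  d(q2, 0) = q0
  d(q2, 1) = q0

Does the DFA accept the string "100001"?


Trace: q0 -> q1 -> q0 -> q1 -> q0 -> q1 -> q2
Final state: q2
Accept states: {q0}

No, rejected (final state q2 is not an accept state)


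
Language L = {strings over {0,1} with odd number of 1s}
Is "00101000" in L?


count('1') = 2; 2 mod 2 = 0

No, "00101000" is not in L


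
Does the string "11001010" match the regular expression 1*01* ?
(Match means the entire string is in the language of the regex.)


|string| = 8; first = '1'; last = '0'

No, "11001010" does not match 1*01*


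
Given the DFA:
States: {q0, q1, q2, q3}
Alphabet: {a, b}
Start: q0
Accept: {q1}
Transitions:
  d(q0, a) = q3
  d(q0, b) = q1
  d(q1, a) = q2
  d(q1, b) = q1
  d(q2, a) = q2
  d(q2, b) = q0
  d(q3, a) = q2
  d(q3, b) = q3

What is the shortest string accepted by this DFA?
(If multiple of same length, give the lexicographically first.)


BFS by string length (lex-first path to each state shown):
  len 0: q0<-""
  len 1: q1<-"b", q3<-"a"
Found accept state at length 1.

"b"


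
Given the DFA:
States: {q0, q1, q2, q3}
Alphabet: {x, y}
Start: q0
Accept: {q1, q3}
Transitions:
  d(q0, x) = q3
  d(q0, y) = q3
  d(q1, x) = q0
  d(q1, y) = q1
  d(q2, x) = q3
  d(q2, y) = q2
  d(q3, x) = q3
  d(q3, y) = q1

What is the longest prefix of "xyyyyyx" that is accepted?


Run the DFA, marking each prefix where the state is accepting:
  "" -> q0 [reject]
  "x" -> q3 [accept]
  "xy" -> q1 [accept]
  "xyy" -> q1 [accept]
  "xyyy" -> q1 [accept]
  "xyyyy" -> q1 [accept]
  "xyyyyy" -> q1 [accept]
  "xyyyyyx" -> q0 [reject]

"xyyyyy"


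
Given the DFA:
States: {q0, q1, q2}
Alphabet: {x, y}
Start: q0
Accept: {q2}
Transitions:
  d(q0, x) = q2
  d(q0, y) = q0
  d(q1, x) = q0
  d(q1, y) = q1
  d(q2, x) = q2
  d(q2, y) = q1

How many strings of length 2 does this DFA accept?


Enumerating all length-2 strings:
  "xx" -> q2 [accept]
  "xy" -> q1 [reject]
  "yx" -> q2 [accept]
  "yy" -> q0 [reject]

2 out of 4


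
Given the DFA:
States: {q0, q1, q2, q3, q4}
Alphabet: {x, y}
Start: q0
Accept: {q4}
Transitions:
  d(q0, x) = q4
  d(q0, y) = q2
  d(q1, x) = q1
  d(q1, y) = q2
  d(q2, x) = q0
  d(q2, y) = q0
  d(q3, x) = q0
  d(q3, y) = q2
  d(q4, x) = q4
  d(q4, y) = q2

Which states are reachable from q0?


BFS from q0:
  layer 0: {q0}
  layer 1: {q2, q4}

{q0, q2, q4}


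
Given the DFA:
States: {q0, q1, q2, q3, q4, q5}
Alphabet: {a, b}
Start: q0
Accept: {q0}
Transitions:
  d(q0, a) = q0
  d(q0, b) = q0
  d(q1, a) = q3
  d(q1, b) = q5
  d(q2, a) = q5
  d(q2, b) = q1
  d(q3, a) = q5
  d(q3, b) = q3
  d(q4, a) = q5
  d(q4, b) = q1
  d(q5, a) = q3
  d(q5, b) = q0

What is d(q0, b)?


Looking up transition d(q0, b)

q0


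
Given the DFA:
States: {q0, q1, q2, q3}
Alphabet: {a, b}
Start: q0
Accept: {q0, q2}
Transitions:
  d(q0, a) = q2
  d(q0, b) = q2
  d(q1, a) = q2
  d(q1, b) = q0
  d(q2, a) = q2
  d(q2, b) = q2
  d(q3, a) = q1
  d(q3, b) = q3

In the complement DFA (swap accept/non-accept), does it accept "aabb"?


Trace: q0 -> q2 -> q2 -> q2 -> q2
Final: q2
Original accept: {q0, q2}
Complement: q2 is in original accept

No, complement rejects (original accepts)


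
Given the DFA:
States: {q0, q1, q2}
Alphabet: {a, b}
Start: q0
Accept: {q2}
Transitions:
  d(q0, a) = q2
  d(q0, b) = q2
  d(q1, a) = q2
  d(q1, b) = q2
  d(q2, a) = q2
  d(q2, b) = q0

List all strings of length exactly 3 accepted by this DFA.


All strings of length 3: 8 total
Accepted: 6

"aaa", "aba", "abb", "baa", "bba", "bbb"


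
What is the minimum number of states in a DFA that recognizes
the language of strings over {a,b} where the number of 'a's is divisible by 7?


States track (count of 'a') mod 7.
Need 7 states: one per remainder 0..6; accept = remainder 0.

7


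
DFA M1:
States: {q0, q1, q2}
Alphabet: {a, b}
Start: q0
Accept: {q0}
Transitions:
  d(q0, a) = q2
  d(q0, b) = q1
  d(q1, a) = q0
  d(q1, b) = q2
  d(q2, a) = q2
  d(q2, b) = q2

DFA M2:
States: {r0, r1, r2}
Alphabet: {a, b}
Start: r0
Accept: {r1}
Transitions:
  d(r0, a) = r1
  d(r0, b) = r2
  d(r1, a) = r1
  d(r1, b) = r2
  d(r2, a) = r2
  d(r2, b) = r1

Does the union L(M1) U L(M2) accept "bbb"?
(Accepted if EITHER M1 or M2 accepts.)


M1: final=q2 accepted=False
M2: final=r2 accepted=False

No, union rejects (neither accepts)


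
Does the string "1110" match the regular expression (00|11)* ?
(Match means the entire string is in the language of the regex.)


|string| = 4; first = '1'; last = '0'

No, "1110" does not match (00|11)*


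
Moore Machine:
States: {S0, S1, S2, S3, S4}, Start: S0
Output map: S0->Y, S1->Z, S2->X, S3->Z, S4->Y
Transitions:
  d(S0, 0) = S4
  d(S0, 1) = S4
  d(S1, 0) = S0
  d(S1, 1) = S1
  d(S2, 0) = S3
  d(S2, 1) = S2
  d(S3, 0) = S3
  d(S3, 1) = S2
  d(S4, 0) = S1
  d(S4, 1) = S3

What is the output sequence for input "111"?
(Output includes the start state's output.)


Start: S0 (output Y)
  --1--> S4 (output Y)
  --1--> S3 (output Z)
  --1--> S2 (output X)

"YYZX"


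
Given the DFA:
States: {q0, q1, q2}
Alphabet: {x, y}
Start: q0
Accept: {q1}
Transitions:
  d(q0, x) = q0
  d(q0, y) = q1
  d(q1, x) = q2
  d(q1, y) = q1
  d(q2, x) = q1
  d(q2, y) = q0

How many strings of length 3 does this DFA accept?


Enumerating all length-3 strings:
  "xxx" -> q0 [reject]
  "xxy" -> q1 [accept]
  "xyx" -> q2 [reject]
  "xyy" -> q1 [accept]
  "yxx" -> q1 [accept]
  "yxy" -> q0 [reject]
  "yyx" -> q2 [reject]
  "yyy" -> q1 [accept]

4 out of 8


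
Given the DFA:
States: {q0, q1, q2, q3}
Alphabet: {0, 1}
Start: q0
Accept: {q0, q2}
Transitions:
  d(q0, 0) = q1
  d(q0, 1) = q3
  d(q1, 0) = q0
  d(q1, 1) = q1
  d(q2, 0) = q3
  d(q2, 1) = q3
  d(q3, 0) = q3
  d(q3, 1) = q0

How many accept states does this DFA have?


Accept states listed: {q0, q2}
Counting: q0(1) q2(2)

2


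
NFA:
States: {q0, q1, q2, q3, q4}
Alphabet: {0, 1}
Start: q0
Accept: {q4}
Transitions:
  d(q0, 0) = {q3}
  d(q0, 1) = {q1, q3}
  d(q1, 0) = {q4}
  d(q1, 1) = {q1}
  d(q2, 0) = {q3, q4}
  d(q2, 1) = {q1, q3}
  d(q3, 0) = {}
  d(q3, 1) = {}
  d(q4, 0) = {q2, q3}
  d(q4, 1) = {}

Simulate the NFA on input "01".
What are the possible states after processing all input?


Start: {q0}
  --0--> {q3}
  --1--> {}

{} (empty set, no valid transitions)


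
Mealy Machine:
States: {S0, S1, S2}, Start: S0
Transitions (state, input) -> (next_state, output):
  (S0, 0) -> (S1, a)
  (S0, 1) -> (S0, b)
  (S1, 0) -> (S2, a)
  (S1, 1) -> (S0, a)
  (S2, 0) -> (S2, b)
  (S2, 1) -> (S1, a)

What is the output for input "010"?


Step-by-step:
  (S0, 0) -> (S1, a)
  (S1, 1) -> (S0, a)
  (S0, 0) -> (S1, a)

"aaa"


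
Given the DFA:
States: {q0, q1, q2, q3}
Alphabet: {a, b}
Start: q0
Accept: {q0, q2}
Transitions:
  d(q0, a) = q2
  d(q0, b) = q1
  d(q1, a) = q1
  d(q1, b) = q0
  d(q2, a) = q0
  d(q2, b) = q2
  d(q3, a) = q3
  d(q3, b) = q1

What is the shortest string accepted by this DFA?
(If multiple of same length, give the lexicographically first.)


BFS by string length (lex-first path to each state shown):
  len 0: q0<-""
Found accept state at length 0.

"" (empty string)


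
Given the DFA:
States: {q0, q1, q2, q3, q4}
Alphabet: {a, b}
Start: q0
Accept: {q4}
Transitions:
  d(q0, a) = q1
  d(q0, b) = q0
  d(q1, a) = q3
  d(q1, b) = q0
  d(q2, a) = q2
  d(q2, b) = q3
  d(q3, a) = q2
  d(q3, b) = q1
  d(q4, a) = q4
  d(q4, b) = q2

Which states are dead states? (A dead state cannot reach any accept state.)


Forward reachability from each state:
  q0 -> reaches {q0, q1, q2, q3}, no accept state (dead)
  q1 -> reaches {q0, q1, q2, q3}, no accept state (dead)
  q2 -> reaches {q0, q1, q2, q3}, no accept state (dead)
  q3 -> reaches {q0, q1, q2, q3}, no accept state (dead)
  q4 -> reaches accept state q4 (live)

{q0, q1, q2, q3}


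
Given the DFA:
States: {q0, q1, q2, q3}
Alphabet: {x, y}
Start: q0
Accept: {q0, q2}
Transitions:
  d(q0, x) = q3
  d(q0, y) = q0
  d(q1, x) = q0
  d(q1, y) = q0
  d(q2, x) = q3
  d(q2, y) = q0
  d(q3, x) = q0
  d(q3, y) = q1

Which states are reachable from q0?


BFS from q0:
  layer 0: {q0}
  layer 1: {q3}
  layer 2: {q1}

{q0, q1, q3}


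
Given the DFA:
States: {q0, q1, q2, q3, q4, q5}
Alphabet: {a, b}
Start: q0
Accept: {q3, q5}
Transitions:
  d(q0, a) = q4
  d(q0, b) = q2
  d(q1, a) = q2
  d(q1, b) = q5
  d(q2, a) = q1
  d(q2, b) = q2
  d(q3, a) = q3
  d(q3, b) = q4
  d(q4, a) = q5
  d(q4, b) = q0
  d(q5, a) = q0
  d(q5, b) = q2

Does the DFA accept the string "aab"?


Trace: q0 -> q4 -> q5 -> q2
Final state: q2
Accept states: {q3, q5}

No, rejected (final state q2 is not an accept state)


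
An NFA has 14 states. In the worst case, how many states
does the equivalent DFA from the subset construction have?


Subset construction: one DFA state per subset of NFA states.
2^14 = 16384

16384


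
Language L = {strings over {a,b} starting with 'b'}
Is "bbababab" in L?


first symbol = 'b'

Yes, "bbababab" is in L


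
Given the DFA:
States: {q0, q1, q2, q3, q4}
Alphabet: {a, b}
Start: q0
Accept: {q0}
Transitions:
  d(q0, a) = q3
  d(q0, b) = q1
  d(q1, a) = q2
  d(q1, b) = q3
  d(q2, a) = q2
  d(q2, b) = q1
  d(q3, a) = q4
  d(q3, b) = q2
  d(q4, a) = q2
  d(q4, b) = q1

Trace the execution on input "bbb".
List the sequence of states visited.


Input: bbb
d(q0, b) = q1
d(q1, b) = q3
d(q3, b) = q2


q0 -> q1 -> q3 -> q2


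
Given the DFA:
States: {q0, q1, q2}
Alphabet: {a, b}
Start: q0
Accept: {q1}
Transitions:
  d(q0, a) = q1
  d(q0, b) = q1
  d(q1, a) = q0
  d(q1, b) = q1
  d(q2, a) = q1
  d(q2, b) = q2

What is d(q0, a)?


Looking up transition d(q0, a)

q1


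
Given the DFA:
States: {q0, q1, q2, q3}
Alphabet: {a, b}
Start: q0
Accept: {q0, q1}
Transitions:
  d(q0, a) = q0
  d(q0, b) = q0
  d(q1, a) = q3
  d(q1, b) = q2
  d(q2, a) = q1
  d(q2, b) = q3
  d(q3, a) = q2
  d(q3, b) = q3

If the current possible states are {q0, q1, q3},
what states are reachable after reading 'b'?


Apply transition on 'b' from each current state:
  d(q0, b) = q0
  d(q1, b) = q2
  d(q3, b) = q3

{q0, q2, q3}


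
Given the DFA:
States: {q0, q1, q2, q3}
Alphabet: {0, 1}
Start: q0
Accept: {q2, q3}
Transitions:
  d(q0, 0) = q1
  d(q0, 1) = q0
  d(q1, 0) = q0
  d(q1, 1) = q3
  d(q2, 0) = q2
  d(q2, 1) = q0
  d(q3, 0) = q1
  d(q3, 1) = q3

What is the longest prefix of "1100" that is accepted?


Run the DFA, marking each prefix where the state is accepting:
  "" -> q0 [reject]
  "1" -> q0 [reject]
  "11" -> q0 [reject]
  "110" -> q1 [reject]
  "1100" -> q0 [reject]

No prefix is accepted


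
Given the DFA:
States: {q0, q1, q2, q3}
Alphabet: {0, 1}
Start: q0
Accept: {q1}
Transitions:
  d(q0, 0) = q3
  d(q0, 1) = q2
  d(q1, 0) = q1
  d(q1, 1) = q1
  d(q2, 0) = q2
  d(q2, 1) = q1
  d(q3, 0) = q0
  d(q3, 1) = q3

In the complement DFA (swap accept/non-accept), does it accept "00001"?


Trace: q0 -> q3 -> q0 -> q3 -> q0 -> q2
Final: q2
Original accept: {q1}
Complement: q2 is not in original accept

Yes, complement accepts (original rejects)


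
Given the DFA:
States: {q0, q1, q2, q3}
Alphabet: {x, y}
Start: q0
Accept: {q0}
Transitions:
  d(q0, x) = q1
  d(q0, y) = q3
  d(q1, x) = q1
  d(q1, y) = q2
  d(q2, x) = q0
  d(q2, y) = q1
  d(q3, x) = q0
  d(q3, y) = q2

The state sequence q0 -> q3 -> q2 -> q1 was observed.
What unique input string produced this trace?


Trace back each transition to find the symbol:
  q0 --[y]--> q3
  q3 --[y]--> q2
  q2 --[y]--> q1

"yyy"


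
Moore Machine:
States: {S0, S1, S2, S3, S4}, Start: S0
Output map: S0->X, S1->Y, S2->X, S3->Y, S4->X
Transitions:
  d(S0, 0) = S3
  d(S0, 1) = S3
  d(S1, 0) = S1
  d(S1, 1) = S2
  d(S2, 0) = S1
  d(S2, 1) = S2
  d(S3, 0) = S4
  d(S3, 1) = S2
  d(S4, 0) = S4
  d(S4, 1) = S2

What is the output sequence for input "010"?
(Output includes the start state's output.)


Start: S0 (output X)
  --0--> S3 (output Y)
  --1--> S2 (output X)
  --0--> S1 (output Y)

"XYXY"


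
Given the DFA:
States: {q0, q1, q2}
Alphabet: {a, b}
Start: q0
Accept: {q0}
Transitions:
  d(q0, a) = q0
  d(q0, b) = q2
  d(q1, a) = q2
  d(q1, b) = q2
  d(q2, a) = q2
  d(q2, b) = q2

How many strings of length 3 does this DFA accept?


Enumerating all length-3 strings:
  "aaa" -> q0 [accept]
  "aab" -> q2 [reject]
  "aba" -> q2 [reject]
  "abb" -> q2 [reject]
  "baa" -> q2 [reject]
  "bab" -> q2 [reject]
  "bba" -> q2 [reject]
  "bbb" -> q2 [reject]

1 out of 8


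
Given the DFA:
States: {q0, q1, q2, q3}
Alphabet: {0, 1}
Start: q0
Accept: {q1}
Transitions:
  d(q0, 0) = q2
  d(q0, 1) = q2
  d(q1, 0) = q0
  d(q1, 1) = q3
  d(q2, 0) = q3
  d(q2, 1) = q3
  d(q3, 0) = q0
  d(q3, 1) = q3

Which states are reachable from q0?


BFS from q0:
  layer 0: {q0}
  layer 1: {q2}
  layer 2: {q3}

{q0, q2, q3}


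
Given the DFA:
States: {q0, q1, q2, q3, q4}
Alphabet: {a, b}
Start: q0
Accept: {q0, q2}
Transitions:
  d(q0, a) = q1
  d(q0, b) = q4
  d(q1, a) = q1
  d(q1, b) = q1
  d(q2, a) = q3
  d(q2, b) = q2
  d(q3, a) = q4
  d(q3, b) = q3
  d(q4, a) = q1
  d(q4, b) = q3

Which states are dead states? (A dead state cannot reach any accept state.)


Forward reachability from each state:
  q0 -> reaches accept state q0 (live)
  q1 -> reaches {q1}, no accept state (dead)
  q2 -> reaches accept state q2 (live)
  q3 -> reaches {q1, q3, q4}, no accept state (dead)
  q4 -> reaches {q1, q3, q4}, no accept state (dead)

{q1, q3, q4}


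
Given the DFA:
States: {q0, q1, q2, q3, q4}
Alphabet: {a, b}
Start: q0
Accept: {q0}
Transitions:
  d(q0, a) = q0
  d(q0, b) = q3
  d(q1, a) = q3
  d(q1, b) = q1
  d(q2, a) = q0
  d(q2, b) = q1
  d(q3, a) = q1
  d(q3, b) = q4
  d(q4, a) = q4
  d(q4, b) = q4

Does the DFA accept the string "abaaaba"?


Trace: q0 -> q0 -> q3 -> q1 -> q3 -> q1 -> q1 -> q3
Final state: q3
Accept states: {q0}

No, rejected (final state q3 is not an accept state)


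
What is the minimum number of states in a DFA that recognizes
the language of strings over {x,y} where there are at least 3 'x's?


States: count = 0, 1, ..., 2, and a final '>= 3' state.
Total: 3 + 1 = 4. Accept = '>= 3' state.

4


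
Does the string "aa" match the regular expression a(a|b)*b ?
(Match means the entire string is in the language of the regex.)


|string| = 2; first = 'a'; last = 'a'

No, "aa" does not match a(a|b)*b


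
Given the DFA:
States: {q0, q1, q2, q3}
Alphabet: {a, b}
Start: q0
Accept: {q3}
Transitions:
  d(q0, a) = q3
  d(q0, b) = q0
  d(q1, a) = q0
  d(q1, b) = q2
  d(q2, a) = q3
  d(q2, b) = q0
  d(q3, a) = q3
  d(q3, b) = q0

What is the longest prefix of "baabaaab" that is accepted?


Run the DFA, marking each prefix where the state is accepting:
  "" -> q0 [reject]
  "b" -> q0 [reject]
  "ba" -> q3 [accept]
  "baa" -> q3 [accept]
  "baab" -> q0 [reject]
  "baaba" -> q3 [accept]
  "baabaa" -> q3 [accept]
  "baabaaa" -> q3 [accept]
  "baabaaab" -> q0 [reject]

"baabaaa"


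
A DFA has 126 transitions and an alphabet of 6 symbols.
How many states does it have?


Each state has exactly one transition per symbol.
states = transitions / |alphabet| = 126 / 6 = 21

21


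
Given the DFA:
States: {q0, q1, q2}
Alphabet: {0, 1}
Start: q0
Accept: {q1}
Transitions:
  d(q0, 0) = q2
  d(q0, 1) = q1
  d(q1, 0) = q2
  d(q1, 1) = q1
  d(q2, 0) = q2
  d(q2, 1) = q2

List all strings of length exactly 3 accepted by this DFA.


All strings of length 3: 8 total
Accepted: 1

"111"


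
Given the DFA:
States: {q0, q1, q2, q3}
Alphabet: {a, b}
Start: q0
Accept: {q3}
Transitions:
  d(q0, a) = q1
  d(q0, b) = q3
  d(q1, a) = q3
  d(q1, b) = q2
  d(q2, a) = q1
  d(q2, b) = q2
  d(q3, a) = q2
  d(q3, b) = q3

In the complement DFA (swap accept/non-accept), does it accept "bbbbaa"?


Trace: q0 -> q3 -> q3 -> q3 -> q3 -> q2 -> q1
Final: q1
Original accept: {q3}
Complement: q1 is not in original accept

Yes, complement accepts (original rejects)


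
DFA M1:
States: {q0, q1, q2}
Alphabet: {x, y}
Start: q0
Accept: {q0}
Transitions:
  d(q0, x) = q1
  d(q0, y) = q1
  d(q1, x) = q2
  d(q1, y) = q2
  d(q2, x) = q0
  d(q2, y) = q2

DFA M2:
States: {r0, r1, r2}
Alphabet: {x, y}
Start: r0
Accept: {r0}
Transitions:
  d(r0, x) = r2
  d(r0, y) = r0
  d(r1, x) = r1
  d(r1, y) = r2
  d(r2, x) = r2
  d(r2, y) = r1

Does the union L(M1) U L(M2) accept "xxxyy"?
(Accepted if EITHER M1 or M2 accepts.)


M1: final=q2 accepted=False
M2: final=r2 accepted=False

No, union rejects (neither accepts)
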